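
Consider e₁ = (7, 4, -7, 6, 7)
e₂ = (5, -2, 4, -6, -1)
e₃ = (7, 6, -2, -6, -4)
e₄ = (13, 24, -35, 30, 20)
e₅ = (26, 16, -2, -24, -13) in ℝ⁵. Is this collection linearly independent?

Form the 5×5 matrix with these as columns; its determinant is 0.
A zero determinant means the columns are linearly dependent.
Indeed 3e₁ - 3e₂ + e₃ - e₄ = 0.

linearly dependent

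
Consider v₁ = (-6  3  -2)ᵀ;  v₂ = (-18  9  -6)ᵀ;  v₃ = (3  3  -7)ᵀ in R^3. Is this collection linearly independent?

linearly dependent

One vector is a scalar multiple of another, so the set is dependent.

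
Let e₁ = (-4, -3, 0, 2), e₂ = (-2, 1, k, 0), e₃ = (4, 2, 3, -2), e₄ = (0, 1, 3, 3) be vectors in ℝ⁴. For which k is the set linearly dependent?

Place the vectors as rows of a 4×4 matrix; dependence ⇔ determinant zero.
Cofactor expansion gives det = -12*k - 114.
Solving -12*k - 114 = 0 yields k = -19/2.

k = -19/2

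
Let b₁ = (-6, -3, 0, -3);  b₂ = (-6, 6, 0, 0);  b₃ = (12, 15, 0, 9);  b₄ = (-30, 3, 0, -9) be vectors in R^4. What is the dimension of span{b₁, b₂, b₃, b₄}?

dim = 2

Row-reduce the 4×4 matrix with these as rows.
Reduction leaves 2 leading entries, giving rank 2.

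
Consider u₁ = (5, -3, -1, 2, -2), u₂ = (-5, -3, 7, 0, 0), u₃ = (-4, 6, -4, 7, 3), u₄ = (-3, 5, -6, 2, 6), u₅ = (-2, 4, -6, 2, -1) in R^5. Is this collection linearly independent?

linearly independent

Row-reduce the matrix whose columns are u₁, u₂, u₃, u₄, u₅.
The reduction yields 5 nonzero rows, so the rank is 5.
Since rank = 5 (the number of vectors), the set is linearly independent.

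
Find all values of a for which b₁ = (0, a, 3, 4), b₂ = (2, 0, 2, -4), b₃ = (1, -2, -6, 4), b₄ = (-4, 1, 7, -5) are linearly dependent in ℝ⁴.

a = 24/5

Place the vectors as rows of a 4×4 matrix; dependence ⇔ determinant zero.
Cofactor expansion gives det = 240 - 50*a.
Setting this to zero gives a = 24/5.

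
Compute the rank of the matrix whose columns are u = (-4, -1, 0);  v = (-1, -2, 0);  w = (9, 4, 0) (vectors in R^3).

2

Put the 3×3 matrix [u|v|w] into echelon form.
Exactly 2 pivots survive; hence the rank is 2.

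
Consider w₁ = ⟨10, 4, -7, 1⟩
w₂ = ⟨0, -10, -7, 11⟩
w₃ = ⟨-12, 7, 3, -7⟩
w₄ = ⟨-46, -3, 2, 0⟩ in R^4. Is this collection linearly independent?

Row-reduce the matrix whose columns are w₁, w₂, w₃, w₄.
The reduction yields 3 nonzero rows, so the rank is 3.
Since rank 3 < 4, the set is linearly dependent.

linearly dependent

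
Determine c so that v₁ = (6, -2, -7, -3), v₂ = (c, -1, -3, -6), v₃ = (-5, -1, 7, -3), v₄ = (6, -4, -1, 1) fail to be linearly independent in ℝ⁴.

c = 2/3

Place the vectors as rows of a 4×4 matrix; dependence ⇔ determinant zero.
Expanding, det = 186*c - 124.
This vanishes exactly when c = 2/3.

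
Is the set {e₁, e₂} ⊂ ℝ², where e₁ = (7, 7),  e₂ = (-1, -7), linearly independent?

linearly independent

Form the 2×2 matrix with these as columns; its determinant is -42.
A nonzero determinant means the columns are linearly independent.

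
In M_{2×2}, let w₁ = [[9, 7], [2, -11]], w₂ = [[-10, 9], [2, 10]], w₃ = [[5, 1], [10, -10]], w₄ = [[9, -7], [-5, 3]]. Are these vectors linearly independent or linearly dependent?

linearly independent

Write each element as a coordinate vector in ℝ⁴ using {E₁₁, E₁₂, E₂₁, E₂₂}.
The matrix [w₁|w₂|w₃|w₄] has determinant 15393.
A nonzero determinant means the columns are linearly independent.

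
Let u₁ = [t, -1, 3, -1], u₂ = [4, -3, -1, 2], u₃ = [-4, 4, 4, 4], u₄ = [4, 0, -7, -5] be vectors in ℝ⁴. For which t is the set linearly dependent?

t = -3

Place the vectors as rows of a 4×4 matrix; dependence ⇔ determinant zero.
Expanding, det = -100*t - 300.
Solving -100*t - 300 = 0 yields t = -3.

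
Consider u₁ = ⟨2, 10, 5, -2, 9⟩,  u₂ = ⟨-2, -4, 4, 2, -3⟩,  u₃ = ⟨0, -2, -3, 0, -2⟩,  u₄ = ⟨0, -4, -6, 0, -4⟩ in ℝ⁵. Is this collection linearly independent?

linearly dependent

One vector is a scalar multiple of another, so the set is dependent.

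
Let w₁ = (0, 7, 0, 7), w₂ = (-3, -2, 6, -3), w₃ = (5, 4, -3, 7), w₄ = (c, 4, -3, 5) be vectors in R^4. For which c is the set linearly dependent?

c = 11/5

The vectors are dependent exactly when the determinant of the matrix with rows w₁, w₂, w₃, w₄ vanishes.
Cofactor expansion gives det = 231 - 105*c.
This vanishes exactly when c = 11/5.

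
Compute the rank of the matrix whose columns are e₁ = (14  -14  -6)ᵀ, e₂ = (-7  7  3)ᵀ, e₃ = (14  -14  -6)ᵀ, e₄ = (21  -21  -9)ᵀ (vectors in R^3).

Put the 3×4 matrix [e₁|e₂|e₃|e₄] into echelon form.
Reduction leaves 1 leading entry, giving rank 1.
(With 4 elements in a 3-dimensional space the rank is at most 3.)

rank 1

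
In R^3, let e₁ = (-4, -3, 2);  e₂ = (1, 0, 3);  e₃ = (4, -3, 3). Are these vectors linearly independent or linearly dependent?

Form the 3×3 matrix with these as columns; its determinant is -69.
A nonzero determinant means the columns are linearly independent.

linearly independent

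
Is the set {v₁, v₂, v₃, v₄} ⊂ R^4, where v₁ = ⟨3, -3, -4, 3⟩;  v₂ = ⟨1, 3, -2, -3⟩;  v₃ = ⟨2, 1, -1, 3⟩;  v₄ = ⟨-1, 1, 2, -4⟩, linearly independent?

linearly independent

Row-reduce the matrix whose columns are v₁, v₂, v₃, v₄.
The reduction yields 4 nonzero rows, so the rank is 4.
Since rank = 4 (the number of vectors), the set is linearly independent.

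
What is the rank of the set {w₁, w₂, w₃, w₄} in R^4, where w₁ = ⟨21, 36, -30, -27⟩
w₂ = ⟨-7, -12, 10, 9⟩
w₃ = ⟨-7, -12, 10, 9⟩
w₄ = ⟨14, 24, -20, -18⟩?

1

Put the 4×4 matrix [w₁|w₂|w₃|w₄] into echelon form.
Exactly 1 pivot survives; hence the rank is 1.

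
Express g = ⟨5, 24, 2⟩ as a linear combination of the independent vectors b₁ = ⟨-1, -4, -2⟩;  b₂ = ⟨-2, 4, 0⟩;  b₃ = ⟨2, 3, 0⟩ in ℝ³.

Write g = c₁b₁ + … + c₃b₃ and equate components.
Row-reducing the augmented matrix gives the unique coefficients (c₁, c₂, c₃) = (-1, 2, 4).

g = -b₁ + 2b₂ + 4b₃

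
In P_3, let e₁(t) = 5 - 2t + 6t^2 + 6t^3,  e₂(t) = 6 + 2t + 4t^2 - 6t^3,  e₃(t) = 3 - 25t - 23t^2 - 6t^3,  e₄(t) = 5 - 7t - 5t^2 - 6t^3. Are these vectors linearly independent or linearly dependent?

Take coordinates with respect to the standard basis {1, t, …, t^3}.
Form the 4×4 matrix with these as columns; its determinant is 0.
A zero determinant means the columns are linearly dependent.

linearly dependent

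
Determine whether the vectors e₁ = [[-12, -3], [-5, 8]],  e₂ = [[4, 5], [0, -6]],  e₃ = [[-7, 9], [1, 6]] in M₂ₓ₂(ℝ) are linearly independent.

linearly independent

Write each element as a coordinate vector in ℝ⁴ using {E₁₁, E₁₂, E₂₁, E₂₂}.
Row-reduce the matrix whose columns are e₁, e₂, e₃.
The reduction yields 3 nonzero rows, so the rank is 3.
Since rank = 3 (the number of vectors), the set is linearly independent.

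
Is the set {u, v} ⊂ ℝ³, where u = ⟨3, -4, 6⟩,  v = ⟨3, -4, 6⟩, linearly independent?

linearly dependent

Row-reduce the matrix whose columns are u, v.
The reduction yields 1 nonzero row, so the rank is 1.
Since rank 1 < 2, the set is linearly dependent.
Indeed u - v = 0.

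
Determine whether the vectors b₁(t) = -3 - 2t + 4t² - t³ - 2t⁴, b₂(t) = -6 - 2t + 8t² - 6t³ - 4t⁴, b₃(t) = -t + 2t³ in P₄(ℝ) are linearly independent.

Write each element as a coordinate vector in ℝ⁵ using {1, t, …, t⁴}.
Row-reduce the matrix whose columns are b₁, b₂, b₃.
The reduction yields 2 nonzero rows, so the rank is 2.
Since rank 2 < 3, the set is linearly dependent.
Indeed 2b₁ - b₂ - 2b₃ = 0.

linearly dependent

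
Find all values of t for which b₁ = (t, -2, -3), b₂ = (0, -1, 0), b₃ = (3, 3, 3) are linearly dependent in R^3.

t = -3

The vectors are dependent exactly when the determinant of the matrix with rows b₁, b₂, b₃ vanishes.
Cofactor expansion gives det = -3*t - 9.
Solving -3*t - 9 = 0 yields t = -3.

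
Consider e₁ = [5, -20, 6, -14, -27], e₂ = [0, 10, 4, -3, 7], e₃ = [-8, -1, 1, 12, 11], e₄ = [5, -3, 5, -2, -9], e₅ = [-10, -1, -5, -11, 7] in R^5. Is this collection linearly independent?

linearly dependent

Form the 5×5 matrix with these as columns; its determinant is 0.
A zero determinant means the columns are linearly dependent.
Indeed e₁ + e₂ - 3e₄ - e₅ = 0.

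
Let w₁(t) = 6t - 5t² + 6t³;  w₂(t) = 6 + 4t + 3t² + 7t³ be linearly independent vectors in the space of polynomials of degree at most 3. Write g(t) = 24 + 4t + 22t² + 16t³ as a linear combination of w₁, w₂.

Identify each element with its coordinate vector in ℝ⁴ via {1, t, …, t³}.
Solve the system with w₁, w₂ as columns and g as the right-hand side.
The system has the unique solution (c₁, c₂) = (-2, 4).

g = -2w₁ + 4w₂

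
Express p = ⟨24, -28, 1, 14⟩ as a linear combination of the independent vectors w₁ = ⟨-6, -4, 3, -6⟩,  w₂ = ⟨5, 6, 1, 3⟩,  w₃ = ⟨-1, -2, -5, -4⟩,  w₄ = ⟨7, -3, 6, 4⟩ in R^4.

p = -3w₁ - 4w₂ + 2w₃ + 4w₄

Since w₁, w₂, w₃, w₄ are independent, the coefficients expressing p are uniquely determined by a linear system.
Row-reducing the augmented matrix gives the unique coefficients (a₁, …, a₄) = (-3, -4, 2, 4).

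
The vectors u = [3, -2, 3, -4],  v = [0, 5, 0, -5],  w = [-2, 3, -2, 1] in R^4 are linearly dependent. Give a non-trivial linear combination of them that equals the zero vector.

2u - v + 3w = 0

Solve the homogeneous system with u, v, w as columns by row-reducing the coefficient matrix.
One solution (up to scaling) is (2, -1, 3).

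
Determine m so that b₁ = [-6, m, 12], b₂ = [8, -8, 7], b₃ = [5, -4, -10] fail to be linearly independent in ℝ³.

m = 24/5

The vectors are dependent exactly when the determinant of the matrix with rows b₁, b₂, b₃ vanishes.
Expanding, det = 115*m - 552.
This vanishes exactly when m = 24/5.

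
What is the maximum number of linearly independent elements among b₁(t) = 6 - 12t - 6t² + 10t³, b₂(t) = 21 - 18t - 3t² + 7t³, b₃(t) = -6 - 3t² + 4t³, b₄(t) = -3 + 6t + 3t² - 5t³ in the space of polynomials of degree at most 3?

Use coordinates relative to {1, t, …, t³}.
Apply Gaussian elimination to the matrix whose rows are b₁, b₂, b₃, b₄.
Exactly 2 pivots survive; hence the rank is 2.

2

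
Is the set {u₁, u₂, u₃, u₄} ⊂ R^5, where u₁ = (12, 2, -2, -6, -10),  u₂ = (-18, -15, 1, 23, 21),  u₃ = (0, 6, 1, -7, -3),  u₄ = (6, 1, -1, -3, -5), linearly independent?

Row-reduce the matrix whose columns are u₁, u₂, u₃, u₄.
The reduction yields 2 nonzero rows, so the rank is 2.
Since rank 2 < 4, the set is linearly dependent.
Indeed 3u₁ + 2u₂ + 4u₃ = 0.

linearly dependent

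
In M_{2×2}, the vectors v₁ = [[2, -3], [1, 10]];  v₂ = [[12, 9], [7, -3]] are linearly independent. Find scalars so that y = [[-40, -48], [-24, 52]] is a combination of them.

Identify each element with its coordinate vector in ℝ⁴ via {E₁₁, E₁₂, E₂₁, E₂₂}.
Since v₁, v₂ are independent, the coefficients expressing y are uniquely determined by a linear system.
Row-reducing the augmented matrix gives the unique coefficients (c₁, c₂) = (4, -4).

y = 4v₁ - 4v₂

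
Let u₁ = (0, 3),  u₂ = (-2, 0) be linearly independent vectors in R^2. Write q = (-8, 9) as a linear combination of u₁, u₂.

q = 3u₁ + 4u₂

Set up the augmented matrix [u₁ | u₂ | q] and row-reduce.
Row-reducing the augmented matrix gives the unique coefficients (c₁, c₂) = (3, 4).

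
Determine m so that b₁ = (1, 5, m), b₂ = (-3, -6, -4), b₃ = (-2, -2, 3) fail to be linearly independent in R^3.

m = 59/6

The vectors are dependent exactly when the determinant of the matrix with rows b₁, b₂, b₃ vanishes.
Cofactor expansion gives det = 59 - 6*m.
This vanishes exactly when m = 59/6.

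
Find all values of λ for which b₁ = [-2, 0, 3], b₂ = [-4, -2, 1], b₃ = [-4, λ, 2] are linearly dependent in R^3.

The set is linearly dependent precisely when det[b₁; b₂; b₃] = 0.
The determinant works out to -10*λ - 16.
Solving -10*λ - 16 = 0 yields λ = -8/5.

λ = -8/5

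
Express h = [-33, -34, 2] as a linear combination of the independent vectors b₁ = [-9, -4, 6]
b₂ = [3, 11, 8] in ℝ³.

Solve the system with b₁, b₂ as columns and h as the right-hand side.
Row-reducing the augmented matrix gives the unique coefficients (a₁, a₂) = (3, -2).

h = 3b₁ - 2b₂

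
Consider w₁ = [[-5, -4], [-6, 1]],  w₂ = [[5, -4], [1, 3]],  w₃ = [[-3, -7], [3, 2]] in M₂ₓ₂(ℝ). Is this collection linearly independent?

linearly independent

Write each element as a coordinate vector in ℝ⁴ using {E₁₁, E₁₂, E₂₁, E₂₂}.
Row-reduce the matrix whose columns are w₁, w₂, w₃.
The reduction yields 3 nonzero rows, so the rank is 3.
Since rank = 3 (the number of vectors), the set is linearly independent.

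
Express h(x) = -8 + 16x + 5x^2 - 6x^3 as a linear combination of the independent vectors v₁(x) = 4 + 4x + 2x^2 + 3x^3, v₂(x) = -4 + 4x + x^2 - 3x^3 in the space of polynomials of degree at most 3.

h = v₁ + 3v₂

Identify each element with its coordinate vector in ℝ⁴ via {1, x, …, x^3}.
Set up the augmented matrix [v₁ | v₂ | h] and row-reduce.
Row-reducing the augmented matrix gives the unique coefficients (α₁, α₂) = (1, 3).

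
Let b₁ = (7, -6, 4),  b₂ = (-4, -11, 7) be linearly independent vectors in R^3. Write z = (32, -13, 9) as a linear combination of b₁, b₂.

z = 4b₁ - b₂

Set up the augmented matrix [b₁ | b₂ | z] and row-reduce.
Back-substitution yields (a₁, a₂) = (4, -1).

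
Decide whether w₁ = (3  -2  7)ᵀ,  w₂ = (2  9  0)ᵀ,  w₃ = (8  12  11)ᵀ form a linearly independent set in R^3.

linearly independent

Place the vectors as rows of a 3×3 matrix and reduce to echelon form.
The reduction yields 3 nonzero rows, so the rank is 3.
Since rank = 3 (the number of vectors), the set is linearly independent.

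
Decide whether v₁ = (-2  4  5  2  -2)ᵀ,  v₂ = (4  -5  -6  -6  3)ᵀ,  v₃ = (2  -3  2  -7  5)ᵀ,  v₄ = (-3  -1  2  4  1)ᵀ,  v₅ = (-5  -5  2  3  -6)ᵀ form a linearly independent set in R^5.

Place the vectors as rows of a 5×5 matrix and reduce to echelon form.
The reduction yields 5 nonzero rows, so the rank is 5.
Since rank = 5 (the number of vectors), the set is linearly independent.

linearly independent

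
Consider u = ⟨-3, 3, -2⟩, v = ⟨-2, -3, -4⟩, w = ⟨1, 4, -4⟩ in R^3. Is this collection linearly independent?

linearly independent

Form the 3×3 matrix with these as columns; its determinant is -110.
A nonzero determinant means the columns are linearly independent.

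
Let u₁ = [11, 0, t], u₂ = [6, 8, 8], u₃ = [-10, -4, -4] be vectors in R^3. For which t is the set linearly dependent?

Dependence holds iff the 3×3 matrix [u₁ u₂ u₃] is singular.
Expanding, det = 56*t.
Solving 56*t = 0 yields t = 0.

t = 0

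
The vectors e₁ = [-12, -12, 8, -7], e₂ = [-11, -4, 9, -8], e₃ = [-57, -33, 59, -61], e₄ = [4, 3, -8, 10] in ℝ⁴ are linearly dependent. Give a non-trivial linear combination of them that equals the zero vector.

Solve the homogeneous system with e₁, e₂, e₃, e₄ as columns by row-reducing the coefficient matrix.
The free variable yields coefficients (1, 3, -1, -3) (any nonzero multiple also works).

e₁ + 3e₂ - e₃ - 3e₄ = 0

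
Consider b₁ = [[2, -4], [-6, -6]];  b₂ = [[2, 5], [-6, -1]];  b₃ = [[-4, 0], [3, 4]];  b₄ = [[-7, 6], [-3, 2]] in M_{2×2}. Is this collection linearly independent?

linearly independent

Write each element as a coordinate vector in ℝ⁴ using {E₁₁, E₁₂, E₂₁, E₂₂}.
The matrix [b₁|b₂|b₃|b₄] has determinant 822.
A nonzero determinant means the columns are linearly independent.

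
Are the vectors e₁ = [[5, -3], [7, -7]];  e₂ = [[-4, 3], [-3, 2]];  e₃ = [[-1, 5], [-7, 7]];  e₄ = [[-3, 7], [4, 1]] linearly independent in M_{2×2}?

Write each element as a coordinate vector in ℝ⁴ using {E₁₁, E₁₂, E₂₁, E₂₂}.
Place the vectors as rows of a 4×4 matrix and reduce to echelon form.
The reduction yields 4 nonzero rows, so the rank is 4.
Since rank = 4 (the number of vectors), the set is linearly independent.

linearly independent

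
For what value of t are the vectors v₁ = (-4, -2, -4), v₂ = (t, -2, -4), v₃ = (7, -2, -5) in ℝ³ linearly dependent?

The vectors are dependent exactly when the determinant of the matrix with rows v₁, v₂, v₃ vanishes.
Cofactor expansion gives det = -2*t - 8.
Setting this to zero gives t = -4.

t = -4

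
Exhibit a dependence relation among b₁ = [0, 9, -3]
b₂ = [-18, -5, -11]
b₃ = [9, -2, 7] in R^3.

Solve the homogeneous system with b₁, b₂, b₃ as columns by row-reducing the coefficient matrix.
A generator of the null space is (1, 1, 2).

b₁ + b₂ + 2b₃ = 0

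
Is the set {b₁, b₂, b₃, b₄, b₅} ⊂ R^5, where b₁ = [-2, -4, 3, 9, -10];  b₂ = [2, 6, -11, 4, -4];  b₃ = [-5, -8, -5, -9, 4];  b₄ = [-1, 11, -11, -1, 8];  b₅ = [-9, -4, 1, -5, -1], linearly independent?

linearly independent

Place the vectors as rows of a 5×5 matrix and reduce to echelon form.
The reduction yields 5 nonzero rows, so the rank is 5.
Since rank = 5 (the number of vectors), the set is linearly independent.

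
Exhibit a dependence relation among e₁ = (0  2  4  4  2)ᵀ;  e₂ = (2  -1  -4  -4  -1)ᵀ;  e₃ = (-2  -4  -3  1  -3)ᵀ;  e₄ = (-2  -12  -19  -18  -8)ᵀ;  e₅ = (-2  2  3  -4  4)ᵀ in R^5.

2e₁ - 2e₂ - 2e₃ + e₄ - e₅ = 0

Row-reduce the matrix with e₁, e₂, e₃, e₄, e₅ as columns; the null space gives the coefficients.
The free variable yields coefficients (2, -2, -2, 1, -1) (any nonzero multiple also works).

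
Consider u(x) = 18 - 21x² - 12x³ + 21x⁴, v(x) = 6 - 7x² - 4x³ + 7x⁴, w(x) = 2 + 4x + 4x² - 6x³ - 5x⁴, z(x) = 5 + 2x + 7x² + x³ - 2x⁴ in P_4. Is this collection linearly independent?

linearly dependent

Write each element as a coordinate vector in ℝ⁵ using {1, x, …, x⁴}.
One vector is a scalar multiple of another, so the set is dependent.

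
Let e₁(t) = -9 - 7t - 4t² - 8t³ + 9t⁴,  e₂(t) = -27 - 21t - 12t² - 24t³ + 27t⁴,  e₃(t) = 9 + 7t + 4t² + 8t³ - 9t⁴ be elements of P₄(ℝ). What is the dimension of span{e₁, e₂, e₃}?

dim = 1

Pass to coordinate vectors with respect to the basis {1, t, …, t⁴}.
Put the 5×3 matrix [e₁|e₂|e₃] into echelon form.
There is 1 pivot column, so rank = 1.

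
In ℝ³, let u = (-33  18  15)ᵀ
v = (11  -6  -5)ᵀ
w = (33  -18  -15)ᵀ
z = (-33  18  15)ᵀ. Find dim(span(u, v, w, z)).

dim = 1

Apply Gaussian elimination to the matrix whose rows are u, v, w, z.
Reduction leaves 1 leading entry, giving rank 1.
(With 4 elements in a 3-dimensional space the rank is at most 3.)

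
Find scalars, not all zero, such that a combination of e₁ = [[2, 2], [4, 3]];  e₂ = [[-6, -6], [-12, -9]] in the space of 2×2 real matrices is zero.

3e₁ + e₂ = 0

Pass to coordinate vectors relative to the basis {E₁₁, E₁₂, E₂₁, E₂₂}.
Solve the homogeneous system with e₁, e₂ as columns by row-reducing the coefficient matrix.
A generator of the null space is (3, 1).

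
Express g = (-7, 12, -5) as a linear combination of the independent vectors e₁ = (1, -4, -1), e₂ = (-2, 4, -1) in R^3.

Write g = α₁e₁ + α₂e₂ and equate components.
Row-reducing the augmented matrix gives the unique coefficients (α₁, α₂) = (1, 4).

g = e₁ + 4e₂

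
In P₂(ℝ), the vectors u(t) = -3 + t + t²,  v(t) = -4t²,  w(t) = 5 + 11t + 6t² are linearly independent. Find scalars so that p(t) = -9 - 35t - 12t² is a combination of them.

p = -2u - 2v - 3w

Work in coordinates with respect to the standard basis {1, t, t²}.
Set up the augmented matrix [u | v | w | p] and row-reduce.
Back-substitution yields (a₁, a₂, a₃) = (-2, -2, -3).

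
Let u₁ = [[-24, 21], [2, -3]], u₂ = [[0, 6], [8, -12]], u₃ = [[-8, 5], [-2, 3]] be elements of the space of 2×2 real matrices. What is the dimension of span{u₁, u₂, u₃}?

2

Use coordinates relative to {E₁₁, E₁₂, E₂₁, E₂₂}.
Form the matrix with u₁, u₂, u₃ as columns and reduce.
The echelon form has 2 nonzero rows, so the rank is 2.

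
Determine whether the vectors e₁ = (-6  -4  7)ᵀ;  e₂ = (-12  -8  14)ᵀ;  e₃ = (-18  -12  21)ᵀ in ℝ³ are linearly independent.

Form the 3×3 matrix with these as columns; its determinant is 0.
A zero determinant means the columns are linearly dependent.

linearly dependent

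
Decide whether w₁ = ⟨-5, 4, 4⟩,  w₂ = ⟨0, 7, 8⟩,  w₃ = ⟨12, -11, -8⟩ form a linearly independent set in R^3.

The matrix [w₁|w₂|w₃] has determinant -112.
A nonzero determinant means the columns are linearly independent.

linearly independent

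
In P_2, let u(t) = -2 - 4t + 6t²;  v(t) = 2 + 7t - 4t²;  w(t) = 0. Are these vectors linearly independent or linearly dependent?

Write each element as a coordinate vector in ℝ³ using {1, t, t²}.
One of the vectors is the zero vector, so the set is linearly dependent.

linearly dependent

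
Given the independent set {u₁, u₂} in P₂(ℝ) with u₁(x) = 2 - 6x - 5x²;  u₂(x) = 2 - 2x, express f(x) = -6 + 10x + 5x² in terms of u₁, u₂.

Identify each element with its coordinate vector in ℝ³ via {1, x, x²}.
Write f = c₁u₁ + c₂u₂ and equate components.
The system has the unique solution (c₁, c₂) = (-1, -2).

f = -u₁ - 2u₂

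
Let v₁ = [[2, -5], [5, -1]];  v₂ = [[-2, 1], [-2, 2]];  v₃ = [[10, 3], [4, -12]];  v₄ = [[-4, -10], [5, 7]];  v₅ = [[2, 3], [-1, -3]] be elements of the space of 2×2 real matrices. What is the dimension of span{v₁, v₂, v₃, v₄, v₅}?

2

Use coordinates relative to {E₁₁, E₁₂, E₂₁, E₂₂}.
Apply Gaussian elimination to the matrix whose rows are v₁, v₂, v₃, v₄, v₅.
There are 2 pivot columns, so rank = 2.
(With 5 elements in a 4-dimensional space the rank is at most 4.)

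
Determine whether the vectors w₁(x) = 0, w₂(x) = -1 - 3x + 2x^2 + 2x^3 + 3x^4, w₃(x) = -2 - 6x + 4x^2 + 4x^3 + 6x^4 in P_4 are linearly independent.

linearly dependent

Take coordinates with respect to the standard basis {1, x, …, x^4}.
One of the vectors is the zero vector, so the set is linearly dependent.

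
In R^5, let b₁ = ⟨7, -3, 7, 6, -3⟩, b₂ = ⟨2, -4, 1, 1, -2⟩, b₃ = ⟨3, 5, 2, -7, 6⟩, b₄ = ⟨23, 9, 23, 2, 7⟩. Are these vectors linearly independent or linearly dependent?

linearly dependent

Place the vectors as rows of a 4×5 matrix and reduce to echelon form.
The reduction yields 3 nonzero rows, so the rank is 3.
Since rank 3 < 4, the set is linearly dependent.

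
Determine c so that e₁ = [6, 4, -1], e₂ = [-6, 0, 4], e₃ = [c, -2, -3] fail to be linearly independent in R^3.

c = 9/4

The set is linearly dependent precisely when det[e₁; e₂; e₃] = 0.
Expanding, det = 16*c - 36.
This vanishes exactly when c = 9/4.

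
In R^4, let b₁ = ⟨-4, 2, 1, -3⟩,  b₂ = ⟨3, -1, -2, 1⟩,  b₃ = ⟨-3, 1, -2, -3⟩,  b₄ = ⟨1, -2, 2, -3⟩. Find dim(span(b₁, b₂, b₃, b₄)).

Put the 4×4 matrix [b₁|b₂|b₃|b₄] into echelon form.
Exactly 4 pivots survive; hence the rank is 4.

dim = 4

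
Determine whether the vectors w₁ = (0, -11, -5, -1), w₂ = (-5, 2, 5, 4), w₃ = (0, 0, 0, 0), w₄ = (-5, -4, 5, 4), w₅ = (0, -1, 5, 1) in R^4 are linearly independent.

There are 5 vectors in a 4-dimensional space, so they cannot be linearly independent.

linearly dependent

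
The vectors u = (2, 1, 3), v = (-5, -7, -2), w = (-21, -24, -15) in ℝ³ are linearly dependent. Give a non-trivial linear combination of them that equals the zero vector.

Row-reduce the matrix with u, v, w as columns; the null space gives the coefficients.
The free variable yields coefficients (3, -3, 1) (any nonzero multiple also works).

3u - 3v + w = 0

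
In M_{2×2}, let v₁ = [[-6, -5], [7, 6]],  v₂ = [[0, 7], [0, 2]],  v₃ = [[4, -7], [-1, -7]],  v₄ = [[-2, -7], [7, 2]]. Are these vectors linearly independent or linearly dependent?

linearly independent

Take coordinates with respect to the standard basis {E₁₁, E₁₂, E₂₁, E₂₂}.
Place the vectors as rows of a 4×4 matrix and reduce to echelon form.
The reduction yields 4 nonzero rows, so the rank is 4.
Since rank = 4 (the number of vectors), the set is linearly independent.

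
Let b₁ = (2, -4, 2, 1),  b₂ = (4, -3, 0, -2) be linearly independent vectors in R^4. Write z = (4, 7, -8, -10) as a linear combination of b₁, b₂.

Solve the system with b₁, b₂ as columns and z as the right-hand side.
The system has the unique solution (α₁, α₂) = (-4, 3).

z = -4b₁ + 3b₂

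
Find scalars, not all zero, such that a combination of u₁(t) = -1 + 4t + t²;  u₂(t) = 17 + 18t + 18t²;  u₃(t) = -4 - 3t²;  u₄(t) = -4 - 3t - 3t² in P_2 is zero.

3u₁ - u₂ - 3u₃ - 2u₄ = 0

Write each element as a vector in ℝ³ using {1, t, t²}.
Row-reduce the matrix with u₁, u₂, u₃, u₄ as columns; the null space gives the coefficients.
A generator of the null space is (3, -1, -3, -2).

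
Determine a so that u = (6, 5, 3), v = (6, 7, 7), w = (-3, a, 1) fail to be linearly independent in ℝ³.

a = -5/4

The set is linearly dependent precisely when det[u; v; w] = 0.
The determinant works out to -24*a - 30.
This vanishes exactly when a = -5/4.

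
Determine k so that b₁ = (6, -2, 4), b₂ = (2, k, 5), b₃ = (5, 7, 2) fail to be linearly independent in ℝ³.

k = -49/2

The vectors are dependent exactly when the determinant of the matrix with rows b₁, b₂, b₃ vanishes.
Expanding, det = -8*k - 196.
Setting this to zero gives k = -49/2.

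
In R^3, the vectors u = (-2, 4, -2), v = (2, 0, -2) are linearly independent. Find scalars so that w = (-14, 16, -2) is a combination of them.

w = 4u - 3v

Since u, v are independent, the coefficients expressing w are uniquely determined by a linear system.
The system has the unique solution (c₁, c₂) = (4, -3).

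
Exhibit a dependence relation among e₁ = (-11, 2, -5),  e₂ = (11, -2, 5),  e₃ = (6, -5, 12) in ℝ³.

e₁ + e₂ = 0

Write the vectors as columns of a matrix and find a nonzero vector in its null space.
The free variable yields coefficients (1, 1, 0) (any nonzero multiple also works).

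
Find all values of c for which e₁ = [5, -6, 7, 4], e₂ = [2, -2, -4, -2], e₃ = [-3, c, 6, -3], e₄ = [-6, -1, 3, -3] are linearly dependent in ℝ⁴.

Place the vectors as rows of a 4×4 matrix; dependence ⇔ determinant zero.
Expanding, det = -144*c - 1104.
Solving -144*c - 1104 = 0 yields c = -23/3.

c = -23/3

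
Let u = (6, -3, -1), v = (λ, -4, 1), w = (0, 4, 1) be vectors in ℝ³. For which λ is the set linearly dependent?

The set is linearly dependent precisely when det[u; v; w] = 0.
Expanding, det = -λ - 48.
Setting this to zero gives λ = -48.

λ = -48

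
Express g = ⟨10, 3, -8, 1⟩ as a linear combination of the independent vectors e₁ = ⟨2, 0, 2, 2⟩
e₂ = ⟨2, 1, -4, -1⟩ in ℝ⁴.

Write g = a₁e₁ + a₂e₂ and equate components.
Back-substitution yields (a₁, a₂) = (2, 3).

g = 2e₁ + 3e₂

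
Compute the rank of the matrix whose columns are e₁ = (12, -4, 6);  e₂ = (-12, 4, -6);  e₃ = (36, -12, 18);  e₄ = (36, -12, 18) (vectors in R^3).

Form the matrix with e₁, e₂, e₃, e₄ as columns and reduce.
There is 1 pivot column, so rank = 1.
(With 4 elements in a 3-dimensional space the rank is at most 3.)

rank 1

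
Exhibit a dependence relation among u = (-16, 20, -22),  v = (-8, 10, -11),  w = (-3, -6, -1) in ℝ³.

u - 2v = 0

Row-reduce the matrix with u, v, w as columns; the null space gives the coefficients.
A generator of the null space is (1, -2, 0).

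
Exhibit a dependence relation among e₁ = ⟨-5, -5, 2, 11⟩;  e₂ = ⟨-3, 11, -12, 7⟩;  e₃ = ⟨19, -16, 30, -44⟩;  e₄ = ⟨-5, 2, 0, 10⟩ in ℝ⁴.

Set up α₁e₁ + … + α₄e₄ = 0 and solve the homogeneous system.
A generator of the null space is (3, 3, 1, -1).

3e₁ + 3e₂ + e₃ - e₄ = 0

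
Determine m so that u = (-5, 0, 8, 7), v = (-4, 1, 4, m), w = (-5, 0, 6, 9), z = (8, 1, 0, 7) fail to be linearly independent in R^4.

m = 39

The vectors are dependent exactly when the determinant of the matrix with rows u, v, w, z vanishes.
Cofactor expansion gives det = 390 - 10*m.
Solving 390 - 10*m = 0 yields m = 39.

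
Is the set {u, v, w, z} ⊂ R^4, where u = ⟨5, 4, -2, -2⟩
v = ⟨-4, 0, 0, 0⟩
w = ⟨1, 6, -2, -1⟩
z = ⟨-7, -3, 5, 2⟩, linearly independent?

Form the 4×4 matrix with these as columns; its determinant is -104.
A nonzero determinant means the columns are linearly independent.

linearly independent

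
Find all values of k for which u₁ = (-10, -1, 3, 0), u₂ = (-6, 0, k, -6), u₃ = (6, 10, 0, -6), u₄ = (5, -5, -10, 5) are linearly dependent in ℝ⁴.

The set is linearly dependent precisely when det[u₁; u₂; u₃; u₄] = 0.
The determinant works out to 140*k - 4200.
Solving 140*k - 4200 = 0 yields k = 30.

k = 30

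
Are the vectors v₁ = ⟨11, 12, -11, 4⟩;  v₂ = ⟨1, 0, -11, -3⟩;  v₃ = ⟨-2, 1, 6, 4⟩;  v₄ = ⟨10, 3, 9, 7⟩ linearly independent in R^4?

linearly independent

Row-reduce the matrix whose columns are v₁, v₂, v₃, v₄.
The reduction yields 4 nonzero rows, so the rank is 4.
Since rank = 4 (the number of vectors), the set is linearly independent.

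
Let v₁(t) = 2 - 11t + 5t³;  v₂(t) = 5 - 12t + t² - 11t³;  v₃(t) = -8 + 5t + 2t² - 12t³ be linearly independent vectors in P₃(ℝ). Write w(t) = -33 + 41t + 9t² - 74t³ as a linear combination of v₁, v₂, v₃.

Work in coordinates with respect to the standard basis {1, t, …, t³}.
Write w = c₁v₁ + … + c₃v₃ and equate components.
The system has the unique solution (c₁, c₂, c₃) = (-3, 1, 4).

w = -3v₁ + v₂ + 4v₃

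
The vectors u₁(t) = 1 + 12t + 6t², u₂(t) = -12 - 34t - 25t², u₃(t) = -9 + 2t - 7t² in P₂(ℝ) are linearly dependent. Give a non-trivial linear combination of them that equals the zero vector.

3u₁ + u₂ - u₃ = 0

Write each element as a vector in ℝ³ using {1, t, t²}.
Set up α₁u₁ + … + α₃u₃ = 0 and solve the homogeneous system.
One solution (up to scaling) is (3, 1, -1).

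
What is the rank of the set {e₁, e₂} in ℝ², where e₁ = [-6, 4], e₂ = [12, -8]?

rank 1

Put the 2×2 matrix [e₁|e₂] into echelon form.
Reduction leaves 1 leading entry, giving rank 1.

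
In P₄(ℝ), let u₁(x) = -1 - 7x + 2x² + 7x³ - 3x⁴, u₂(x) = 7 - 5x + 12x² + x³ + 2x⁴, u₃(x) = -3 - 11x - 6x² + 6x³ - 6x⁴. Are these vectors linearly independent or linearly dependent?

Write each element as a coordinate vector in ℝ⁵ using {1, x, …, x⁴}.
Row-reduce the matrix whose columns are u₁, u₂, u₃.
The reduction yields 3 nonzero rows, so the rank is 3.
Since rank = 3 (the number of vectors), the set is linearly independent.

linearly independent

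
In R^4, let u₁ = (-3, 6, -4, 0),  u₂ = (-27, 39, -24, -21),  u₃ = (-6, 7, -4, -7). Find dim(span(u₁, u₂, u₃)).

Form the matrix with u₁, u₂, u₃ as columns and reduce.
Reduction leaves 2 leading entries, giving rank 2.

2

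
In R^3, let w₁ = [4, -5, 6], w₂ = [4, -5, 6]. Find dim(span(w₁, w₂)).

Put the 3×2 matrix [w₁|w₂] into echelon form.
The echelon form has 1 nonzero row, so the rank is 1.

1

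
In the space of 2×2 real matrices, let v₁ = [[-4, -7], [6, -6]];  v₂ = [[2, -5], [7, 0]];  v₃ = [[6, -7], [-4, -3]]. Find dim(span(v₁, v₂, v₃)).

Pass to coordinate vectors with respect to the basis {E₁₁, E₁₂, E₂₁, E₂₂}.
Apply Gaussian elimination to the matrix whose rows are v₁, v₂, v₃.
There are 3 pivot columns, so rank = 3.

3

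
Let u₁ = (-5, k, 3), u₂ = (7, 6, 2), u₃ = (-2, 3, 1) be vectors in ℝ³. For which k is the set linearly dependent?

Place the vectors as rows of a 3×3 matrix; dependence ⇔ determinant zero.
Cofactor expansion gives det = 99 - 11*k.
This vanishes exactly when k = 9.

k = 9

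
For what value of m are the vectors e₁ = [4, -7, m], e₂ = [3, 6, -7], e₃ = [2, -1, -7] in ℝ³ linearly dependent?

The vectors are dependent exactly when the determinant of the matrix with rows e₁, e₂, e₃ vanishes.
Cofactor expansion gives det = -15*m - 245.
Setting this to zero gives m = -49/3.

m = -49/3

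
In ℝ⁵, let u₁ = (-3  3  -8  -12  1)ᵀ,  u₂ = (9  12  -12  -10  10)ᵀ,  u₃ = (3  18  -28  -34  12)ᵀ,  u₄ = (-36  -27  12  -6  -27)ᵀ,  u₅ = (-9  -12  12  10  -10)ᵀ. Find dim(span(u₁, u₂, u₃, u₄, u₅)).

Form the matrix with u₁, u₂, u₃, u₄, u₅ as columns and reduce.
Reduction leaves 2 leading entries, giving rank 2.

dim = 2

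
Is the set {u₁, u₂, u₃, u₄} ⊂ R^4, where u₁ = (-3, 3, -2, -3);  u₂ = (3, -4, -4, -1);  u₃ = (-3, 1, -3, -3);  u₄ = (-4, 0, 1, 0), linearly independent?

linearly independent

Form the 4×4 matrix with these as columns; its determinant is -4.
A nonzero determinant means the columns are linearly independent.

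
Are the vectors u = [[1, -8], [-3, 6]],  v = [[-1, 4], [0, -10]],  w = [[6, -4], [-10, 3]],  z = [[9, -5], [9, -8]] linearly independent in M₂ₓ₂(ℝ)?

linearly independent

Write each element as a coordinate vector in ℝ⁴ using {E₁₁, E₁₂, E₂₁, E₂₂}.
Form the 4×4 matrix with these as columns; its determinant is -8511.
A nonzero determinant means the columns are linearly independent.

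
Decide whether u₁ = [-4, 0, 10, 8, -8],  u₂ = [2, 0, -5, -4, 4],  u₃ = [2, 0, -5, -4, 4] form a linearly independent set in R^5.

linearly dependent

Row-reduce the matrix whose columns are u₁, u₂, u₃.
The reduction yields 1 nonzero row, so the rank is 1.
Since rank 1 < 3, the set is linearly dependent.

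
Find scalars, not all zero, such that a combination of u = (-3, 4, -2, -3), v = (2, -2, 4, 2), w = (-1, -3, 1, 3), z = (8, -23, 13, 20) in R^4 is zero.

3u - v - 3w + z = 0

Solve the homogeneous system with u, v, w, z as columns by row-reducing the coefficient matrix.
The free variable yields coefficients (3, -1, -3, 1) (any nonzero multiple also works).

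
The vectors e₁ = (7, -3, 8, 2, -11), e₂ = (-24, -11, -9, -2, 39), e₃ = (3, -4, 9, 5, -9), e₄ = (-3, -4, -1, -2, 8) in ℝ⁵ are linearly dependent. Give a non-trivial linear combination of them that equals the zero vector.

3e₁ + e₂ - 2e₃ - 3e₄ = 0

Write the vectors as columns of a matrix and find a nonzero vector in its null space.
A generator of the null space is (3, 1, -2, -3).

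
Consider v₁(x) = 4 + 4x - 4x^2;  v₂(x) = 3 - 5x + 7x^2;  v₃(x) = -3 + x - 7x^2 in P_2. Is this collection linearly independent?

linearly independent

Write each element as a coordinate vector in ℝ³ using {1, x, x^2}.
Row-reduce the matrix whose columns are v₁, v₂, v₃.
The reduction yields 3 nonzero rows, so the rank is 3.
Since rank = 3 (the number of vectors), the set is linearly independent.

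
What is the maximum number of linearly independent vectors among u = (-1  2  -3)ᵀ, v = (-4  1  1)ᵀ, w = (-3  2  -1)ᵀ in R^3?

Put the 3×3 matrix [u|v|w] into echelon form.
Reduction leaves 3 leading entries, giving rank 3.

3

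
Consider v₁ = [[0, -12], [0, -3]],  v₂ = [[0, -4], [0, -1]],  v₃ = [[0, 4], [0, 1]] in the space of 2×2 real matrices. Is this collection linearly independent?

Write each element as a coordinate vector in ℝ⁴ using {E₁₁, E₁₂, E₂₁, E₂₂}.
Place the vectors as rows of a 3×4 matrix and reduce to echelon form.
The reduction yields 1 nonzero row, so the rank is 1.
Since rank 1 < 3, the set is linearly dependent.
Indeed v₁ - 3v₂ = 0.

linearly dependent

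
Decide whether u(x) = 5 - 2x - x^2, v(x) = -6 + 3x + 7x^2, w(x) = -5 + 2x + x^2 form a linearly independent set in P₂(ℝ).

linearly dependent

Write each element as a coordinate vector in ℝ³ using {1, x, x^2}.
Place the vectors as rows of a 3×3 matrix and reduce to echelon form.
The reduction yields 2 nonzero rows, so the rank is 2.
Since rank 2 < 3, the set is linearly dependent.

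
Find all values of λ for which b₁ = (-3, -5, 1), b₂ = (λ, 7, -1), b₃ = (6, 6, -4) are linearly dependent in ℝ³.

The set is linearly dependent precisely when det[b₁; b₂; b₃] = 0.
The determinant works out to 54 - 14*λ.
Setting this to zero gives λ = 27/7.

λ = 27/7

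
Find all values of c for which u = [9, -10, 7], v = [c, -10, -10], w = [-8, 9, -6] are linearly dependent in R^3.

Place the vectors as rows of a 3×3 matrix; dependence ⇔ determinant zero.
Expanding, det = 3*c - 10.
Setting this to zero gives c = 10/3.

c = 10/3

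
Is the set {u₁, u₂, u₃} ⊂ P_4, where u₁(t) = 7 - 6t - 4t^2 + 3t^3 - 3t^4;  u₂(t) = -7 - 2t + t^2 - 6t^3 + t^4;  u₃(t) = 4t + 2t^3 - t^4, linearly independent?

linearly independent

Take coordinates with respect to the standard basis {1, t, …, t^4}.
Place the vectors as rows of a 3×5 matrix and reduce to echelon form.
The reduction yields 3 nonzero rows, so the rank is 3.
Since rank = 3 (the number of vectors), the set is linearly independent.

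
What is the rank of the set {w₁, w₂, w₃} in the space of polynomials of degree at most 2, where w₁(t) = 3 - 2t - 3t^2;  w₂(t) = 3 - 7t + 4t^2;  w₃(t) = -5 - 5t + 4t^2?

3

Use coordinates relative to {1, t, t^2}.
Form the matrix with w₁, w₂, w₃ as columns and reduce.
The echelon form has 3 nonzero rows, so the rank is 3.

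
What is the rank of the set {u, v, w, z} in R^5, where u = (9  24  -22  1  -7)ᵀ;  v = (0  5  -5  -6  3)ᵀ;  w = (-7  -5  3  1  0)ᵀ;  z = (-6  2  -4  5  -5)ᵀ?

Apply Gaussian elimination to the matrix whose rows are u, v, w, z.
There are 3 pivot columns, so rank = 3.

3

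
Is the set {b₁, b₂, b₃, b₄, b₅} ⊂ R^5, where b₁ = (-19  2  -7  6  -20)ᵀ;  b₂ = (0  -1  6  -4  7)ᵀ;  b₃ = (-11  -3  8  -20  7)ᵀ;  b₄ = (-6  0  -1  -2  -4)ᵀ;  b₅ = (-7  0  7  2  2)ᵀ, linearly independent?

linearly dependent

The matrix [b₁|b₂|b₃|b₄|b₅] has determinant 0.
A zero determinant means the columns are linearly dependent.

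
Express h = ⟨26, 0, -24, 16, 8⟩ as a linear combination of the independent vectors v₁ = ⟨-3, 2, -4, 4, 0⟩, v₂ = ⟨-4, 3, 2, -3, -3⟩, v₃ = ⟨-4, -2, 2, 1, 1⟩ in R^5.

Solve the system with v₁, v₂, v₃ as columns and h as the right-hand side.
Row-reducing the augmented matrix gives the unique coefficients (α₁, α₂, α₃) = (2, -4, -4).

h = 2v₁ - 4v₂ - 4v₃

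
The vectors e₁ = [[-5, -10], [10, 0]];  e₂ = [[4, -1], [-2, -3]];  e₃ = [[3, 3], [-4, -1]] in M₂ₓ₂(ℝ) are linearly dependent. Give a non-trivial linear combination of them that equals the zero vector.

e₁ - e₂ + 3e₃ = 0

Pass to coordinate vectors relative to the basis {E₁₁, E₁₂, E₂₁, E₂₂}.
Solve the homogeneous system with e₁, e₂, e₃ as columns by row-reducing the coefficient matrix.
A generator of the null space is (1, -1, 3).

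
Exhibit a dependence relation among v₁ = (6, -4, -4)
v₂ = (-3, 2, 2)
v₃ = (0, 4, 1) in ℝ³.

v₁ + 2v₂ = 0

Write the vectors as columns of a matrix and find a nonzero vector in its null space.
The free variable yields coefficients (1, 2, 0) (any nonzero multiple also works).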